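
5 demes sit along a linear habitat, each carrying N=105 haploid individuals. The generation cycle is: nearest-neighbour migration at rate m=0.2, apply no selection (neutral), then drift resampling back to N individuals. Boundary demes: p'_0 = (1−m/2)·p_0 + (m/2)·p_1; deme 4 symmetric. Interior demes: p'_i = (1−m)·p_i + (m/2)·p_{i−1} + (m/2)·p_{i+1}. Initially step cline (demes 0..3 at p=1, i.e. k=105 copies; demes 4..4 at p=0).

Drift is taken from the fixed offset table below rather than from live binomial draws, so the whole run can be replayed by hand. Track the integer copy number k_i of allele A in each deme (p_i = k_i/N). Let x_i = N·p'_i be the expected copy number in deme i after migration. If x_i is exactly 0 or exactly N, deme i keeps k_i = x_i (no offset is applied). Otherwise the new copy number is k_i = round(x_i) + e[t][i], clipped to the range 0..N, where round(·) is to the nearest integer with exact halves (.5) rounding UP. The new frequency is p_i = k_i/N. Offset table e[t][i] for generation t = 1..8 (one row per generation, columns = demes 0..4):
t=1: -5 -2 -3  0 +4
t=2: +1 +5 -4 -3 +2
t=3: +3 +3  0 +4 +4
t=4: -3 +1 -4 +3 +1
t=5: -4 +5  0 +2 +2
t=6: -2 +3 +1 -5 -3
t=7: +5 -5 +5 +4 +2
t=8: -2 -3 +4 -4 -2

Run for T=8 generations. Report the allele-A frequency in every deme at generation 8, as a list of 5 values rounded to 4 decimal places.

[0.9714, 0.9238, 0.9619, 0.7048, 0.5143]

t=0: k=[105 105 105 105 0]
t=1: x=[105.0000 105.0000 105.0000 94.5000 10.5000] k=[105 105 105 95 15]
t=2: x=[105.0000 105.0000 104.0000 88.0000 23.0000] k=[105 105 100 85 25]
t=3: x=[105.0000 104.5000 99.0000 80.5000 31.0000] k=[105 105 99 85 35]
t=4: x=[105.0000 104.4000 98.2000 81.4000 40.0000] k=[105 105 94 84 41]
t=5: x=[105.0000 103.9000 94.1000 80.7000 45.3000] k=[105 105 94 83 47]
t=6: x=[105.0000 103.9000 94.0000 80.5000 50.6000] k=[105 105 95 76 48]
t=7: x=[105.0000 104.0000 94.1000 75.1000 50.8000] k=[105 99 99 79 53]
t=8: x=[104.4000 99.6000 97.0000 78.4000 55.6000] k=[102 97 101 74 54]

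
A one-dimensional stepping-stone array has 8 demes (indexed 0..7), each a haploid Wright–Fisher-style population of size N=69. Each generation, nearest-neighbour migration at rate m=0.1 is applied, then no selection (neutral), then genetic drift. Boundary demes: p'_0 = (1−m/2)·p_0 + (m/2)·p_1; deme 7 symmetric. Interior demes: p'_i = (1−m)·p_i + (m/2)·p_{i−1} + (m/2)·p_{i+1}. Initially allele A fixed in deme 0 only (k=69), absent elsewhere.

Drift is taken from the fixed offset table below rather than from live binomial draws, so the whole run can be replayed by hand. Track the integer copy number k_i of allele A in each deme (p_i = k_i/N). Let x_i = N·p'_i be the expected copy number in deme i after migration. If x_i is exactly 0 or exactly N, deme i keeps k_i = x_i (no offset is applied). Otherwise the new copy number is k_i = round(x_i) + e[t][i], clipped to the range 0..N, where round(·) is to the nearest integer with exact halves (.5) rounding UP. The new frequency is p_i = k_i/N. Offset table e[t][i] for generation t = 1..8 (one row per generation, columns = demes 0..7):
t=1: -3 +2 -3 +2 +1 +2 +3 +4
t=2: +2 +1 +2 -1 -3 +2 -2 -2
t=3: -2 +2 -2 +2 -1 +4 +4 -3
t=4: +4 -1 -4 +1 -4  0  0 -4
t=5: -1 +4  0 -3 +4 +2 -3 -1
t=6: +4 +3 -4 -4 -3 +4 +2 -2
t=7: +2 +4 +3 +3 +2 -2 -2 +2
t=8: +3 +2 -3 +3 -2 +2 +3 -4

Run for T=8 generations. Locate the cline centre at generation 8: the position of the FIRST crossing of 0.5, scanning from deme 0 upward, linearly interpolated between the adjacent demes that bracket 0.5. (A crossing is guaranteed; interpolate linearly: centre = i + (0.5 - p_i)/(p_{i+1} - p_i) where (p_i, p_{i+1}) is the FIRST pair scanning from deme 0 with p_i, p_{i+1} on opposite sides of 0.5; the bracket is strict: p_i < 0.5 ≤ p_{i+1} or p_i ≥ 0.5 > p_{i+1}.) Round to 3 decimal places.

0.879

t=0: k=[69 0 0 0 0 0 0 0]
t=1: x=[65.5500 3.4500 0.0000 0.0000 0.0000 0.0000 0.0000 0.0000] k=[63 5 0 0 0 0 0 0]
t=2: x=[60.1000 7.6500 0.2500 0.0000 0.0000 0.0000 0.0000 0.0000] k=[62 9 2 0 0 0 0 0]
t=3: x=[59.3500 11.3000 2.2500 0.1000 0.0000 0.0000 0.0000 0.0000] k=[57 13 0 2 0 0 0 0]
t=4: x=[54.8000 14.5500 0.7500 1.8000 0.1000 0.0000 0.0000 0.0000] k=[59 14 0 3 0 0 0 0]
t=5: x=[56.7500 15.5500 0.8500 2.7000 0.1500 0.0000 0.0000 0.0000] k=[56 20 1 0 4 0 0 0]
t=6: x=[54.2000 20.8500 1.9000 0.2500 3.6000 0.2000 0.0000 0.0000] k=[58 24 0 0 1 4 0 0]
t=7: x=[56.3000 24.5000 1.2000 0.0500 1.1000 3.6500 0.2000 0.0000] k=[58 29 4 3 3 2 0 0]
t=8: x=[56.5500 29.2000 5.2000 3.0500 2.9500 1.9500 0.1000 0.0000] k=[60 31 2 6 1 4 3 0]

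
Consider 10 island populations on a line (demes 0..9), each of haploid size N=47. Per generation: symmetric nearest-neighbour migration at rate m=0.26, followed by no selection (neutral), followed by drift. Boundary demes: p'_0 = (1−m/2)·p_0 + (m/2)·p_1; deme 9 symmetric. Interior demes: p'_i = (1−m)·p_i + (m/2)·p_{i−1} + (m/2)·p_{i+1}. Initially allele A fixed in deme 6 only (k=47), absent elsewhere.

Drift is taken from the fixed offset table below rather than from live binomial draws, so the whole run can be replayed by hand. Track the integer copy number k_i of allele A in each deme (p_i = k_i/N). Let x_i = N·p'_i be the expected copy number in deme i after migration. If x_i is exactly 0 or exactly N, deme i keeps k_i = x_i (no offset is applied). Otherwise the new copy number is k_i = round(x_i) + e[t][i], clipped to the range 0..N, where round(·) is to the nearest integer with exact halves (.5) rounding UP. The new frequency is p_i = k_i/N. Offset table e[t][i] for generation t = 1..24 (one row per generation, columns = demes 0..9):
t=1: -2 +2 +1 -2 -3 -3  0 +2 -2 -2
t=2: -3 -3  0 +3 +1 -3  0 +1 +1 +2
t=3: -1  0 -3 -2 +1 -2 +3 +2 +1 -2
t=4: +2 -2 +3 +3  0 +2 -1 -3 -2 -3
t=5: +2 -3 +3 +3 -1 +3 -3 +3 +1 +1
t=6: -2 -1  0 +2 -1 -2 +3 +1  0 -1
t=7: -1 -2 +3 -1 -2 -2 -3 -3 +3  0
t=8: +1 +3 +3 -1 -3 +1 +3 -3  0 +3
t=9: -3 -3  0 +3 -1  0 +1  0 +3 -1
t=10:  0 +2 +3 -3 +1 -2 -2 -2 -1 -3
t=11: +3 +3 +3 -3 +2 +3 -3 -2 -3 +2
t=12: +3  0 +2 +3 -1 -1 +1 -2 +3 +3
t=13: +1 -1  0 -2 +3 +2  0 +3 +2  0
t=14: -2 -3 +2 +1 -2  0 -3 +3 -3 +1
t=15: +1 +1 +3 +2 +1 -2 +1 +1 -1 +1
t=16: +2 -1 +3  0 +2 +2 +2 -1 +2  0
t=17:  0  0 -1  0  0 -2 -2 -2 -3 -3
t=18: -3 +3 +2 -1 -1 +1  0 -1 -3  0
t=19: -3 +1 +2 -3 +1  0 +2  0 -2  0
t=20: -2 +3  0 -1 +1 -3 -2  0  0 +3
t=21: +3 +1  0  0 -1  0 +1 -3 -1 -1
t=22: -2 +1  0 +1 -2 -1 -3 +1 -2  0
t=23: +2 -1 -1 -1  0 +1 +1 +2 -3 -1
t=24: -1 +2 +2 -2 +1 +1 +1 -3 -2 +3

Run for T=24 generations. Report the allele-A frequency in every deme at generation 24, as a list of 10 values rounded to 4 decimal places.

t=0: k=[0 0 0 0 0 0 47 0 0 0]
t=1: x=[0.0000 0.0000 0.0000 0.0000 0.0000 6.1100 34.7800 6.1100 0.0000 0.0000] k=[0 0 0 0 0 3 35 8 0 0]
t=2: x=[0.0000 0.0000 0.0000 0.0000 0.3900 6.7700 27.3300 10.4700 1.0400 0.0000] k=[0 0 0 0 1 4 27 11 2 0]
t=3: x=[0.0000 0.0000 0.0000 0.1300 1.2600 6.6000 21.9300 11.9100 2.9100 0.2600] k=[0 0 0 0 2 5 25 14 4 0]
t=4: x=[0.0000 0.0000 0.0000 0.2600 2.1300 7.2100 20.9700 14.1300 4.7800 0.5200] k=[0 0 0 3 2 9 20 11 3 0]
t=5: x=[0.0000 0.0000 0.3900 2.4800 3.0400 9.5200 17.4000 11.1300 3.6500 0.3900] k=[0 0 3 5 2 13 14 14 5 1]
t=6: x=[0.0000 0.3900 2.8700 4.3500 3.8200 11.7000 13.8700 12.8300 5.6500 1.5200] k=[0 0 3 6 3 10 17 14 6 1]
t=7: x=[0.0000 0.3900 3.0000 5.2200 4.3000 10.0000 15.7000 13.3500 6.3900 1.6500] k=[0 0 6 4 2 8 13 10 9 2]
t=8: x=[0.0000 0.7800 4.9600 4.0000 3.0400 7.8700 11.9600 10.2600 8.2200 2.9100] k=[0 4 8 3 0 9 15 7 8 6]
t=9: x=[0.5200 4.0000 6.8300 3.2600 1.5600 8.6100 13.1800 8.1700 7.6100 6.2600] k=[0 1 7 6 1 9 14 8 11 5]
t=10: x=[0.1300 1.6500 6.0900 5.4800 2.6900 8.6100 12.5700 9.1700 9.8300 5.7800] k=[0 4 9 2 4 7 11 7 9 3]
t=11: x=[0.5200 4.1300 7.4400 3.1700 4.1300 7.1300 9.9600 7.7800 7.9600 3.7800] k=[4 7 10 0 6 10 7 6 5 6]
t=12: x=[4.3900 7.0000 8.3100 2.0800 5.7400 9.0900 7.2600 6.0000 5.2600 5.8700] k=[7 7 10 5 5 8 8 4 8 9]
t=13: x=[7.0000 7.3900 8.9600 5.6500 5.3900 7.6100 7.4800 5.0400 7.6100 8.8700] k=[8 6 9 4 8 10 7 8 10 9]
t=14: x=[7.7400 6.6500 7.9600 5.1700 7.7400 9.3500 7.5200 8.1300 9.6100 9.1300] k=[6 4 10 6 6 9 5 11 7 10]
t=15: x=[5.7400 5.0400 8.7000 6.5200 6.3900 8.0900 6.3000 9.7000 7.9100 9.6100] k=[7 6 12 9 7 6 7 11 7 11]
t=16: x=[6.8700 6.9100 10.8300 9.1300 7.1300 6.2600 7.3900 9.9600 8.0400 10.4800] k=[9 6 14 9 9 8 9 9 10 10]
t=17: x=[8.6100 7.4300 12.3100 9.6500 8.8700 8.2600 8.8700 9.1300 9.8700 10.0000] k=[9 7 11 10 9 6 7 7 7 7]
t=18: x=[8.7400 7.7800 10.3500 10.0000 8.7400 6.5200 6.8700 7.0000 7.0000 7.0000] k=[6 11 12 9 8 8 7 6 4 7]
t=19: x=[6.6500 10.4800 11.4800 9.2600 8.1300 7.8700 7.0000 5.8700 4.6500 6.6100] k=[4 11 13 6 9 8 9 6 3 7]
t=20: x=[4.9100 10.3500 11.8300 7.3000 8.4800 8.2600 8.4800 6.0000 3.9100 6.4800] k=[3 13 12 6 9 5 6 6 4 9]
t=21: x=[4.3000 11.5700 11.3500 7.1700 8.0900 5.6500 5.8700 5.7400 4.9100 8.3500] k=[7 13 11 7 7 6 7 3 4 7]
t=22: x=[7.7800 11.9600 10.7400 7.5200 6.8700 6.2600 6.3500 3.6500 4.2600 6.6100] k=[6 13 11 9 5 5 3 5 2 7]
t=23: x=[6.9100 11.8300 11.0000 8.7400 5.5200 4.7400 3.5200 4.3500 3.0400 6.3500] k=[9 11 10 8 6 6 5 6 0 5]
t=24: x=[9.2600 10.6100 9.8700 8.0000 6.2600 5.8700 5.2600 5.0900 1.4300 4.3500] k=[8 13 12 6 7 7 6 2 0 7]

[0.1702, 0.2766, 0.2553, 0.1277, 0.1489, 0.1489, 0.1277, 0.0426, 0.0000, 0.1489]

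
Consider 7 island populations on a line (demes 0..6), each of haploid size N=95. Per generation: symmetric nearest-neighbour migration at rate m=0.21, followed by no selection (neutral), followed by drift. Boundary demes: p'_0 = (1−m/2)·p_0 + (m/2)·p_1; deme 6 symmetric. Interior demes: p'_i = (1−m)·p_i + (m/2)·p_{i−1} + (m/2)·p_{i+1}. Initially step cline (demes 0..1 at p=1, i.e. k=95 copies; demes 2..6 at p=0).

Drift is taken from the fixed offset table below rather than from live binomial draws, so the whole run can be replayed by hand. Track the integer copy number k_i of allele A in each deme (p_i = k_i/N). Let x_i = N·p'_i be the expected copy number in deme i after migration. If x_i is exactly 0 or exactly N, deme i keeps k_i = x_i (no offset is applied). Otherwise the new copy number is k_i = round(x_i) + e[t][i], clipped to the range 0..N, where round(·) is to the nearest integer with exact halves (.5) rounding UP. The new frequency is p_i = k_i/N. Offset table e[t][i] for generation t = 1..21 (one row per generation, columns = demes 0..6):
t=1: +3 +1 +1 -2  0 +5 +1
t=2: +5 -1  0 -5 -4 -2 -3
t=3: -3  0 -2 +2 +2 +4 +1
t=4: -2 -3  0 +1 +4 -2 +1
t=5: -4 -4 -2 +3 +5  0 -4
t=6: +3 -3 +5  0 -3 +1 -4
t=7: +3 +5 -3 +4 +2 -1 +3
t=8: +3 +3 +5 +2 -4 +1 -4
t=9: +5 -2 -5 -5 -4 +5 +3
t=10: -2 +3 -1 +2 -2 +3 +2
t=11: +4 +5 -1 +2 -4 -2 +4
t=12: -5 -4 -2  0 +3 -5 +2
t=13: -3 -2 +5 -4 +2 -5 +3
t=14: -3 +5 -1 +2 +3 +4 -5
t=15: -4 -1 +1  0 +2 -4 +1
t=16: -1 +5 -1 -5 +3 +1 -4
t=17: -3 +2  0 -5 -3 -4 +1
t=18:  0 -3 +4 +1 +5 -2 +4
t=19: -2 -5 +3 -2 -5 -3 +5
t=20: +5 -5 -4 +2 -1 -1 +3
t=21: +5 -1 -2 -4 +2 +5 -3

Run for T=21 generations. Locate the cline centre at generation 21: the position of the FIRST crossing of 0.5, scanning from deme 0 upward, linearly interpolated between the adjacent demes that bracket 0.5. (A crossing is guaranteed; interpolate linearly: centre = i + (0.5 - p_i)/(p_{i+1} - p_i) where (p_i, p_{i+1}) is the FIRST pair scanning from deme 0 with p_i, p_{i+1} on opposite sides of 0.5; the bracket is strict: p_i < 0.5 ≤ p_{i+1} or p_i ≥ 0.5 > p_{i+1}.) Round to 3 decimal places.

0.763

t=0: k=[95 95 0 0 0 0 0]
t=1: x=[95.0000 85.0250 9.9750 0.0000 0.0000 0.0000 0.0000] k=[95 86 11 0 0 0 0]
t=2: x=[94.0550 79.0700 17.7200 1.1550 0.0000 0.0000 0.0000] k=[95 78 18 0 0 0 0]
t=3: x=[93.2150 73.4850 22.4100 1.8900 0.0000 0.0000 0.0000] k=[90 73 20 4 0 0 0]
t=4: x=[88.2150 69.2200 23.8850 5.2600 0.4200 0.0000 0.0000] k=[86 66 24 6 4 0 0]
t=5: x=[83.9000 63.6900 26.5200 7.6800 3.7900 0.4200 0.0000] k=[80 60 25 11 9 0 0]
t=6: x=[77.9000 58.4250 27.2050 12.2600 8.2650 0.9450 0.0000] k=[81 55 32 12 5 2 0]
t=7: x=[78.2700 55.3150 32.3150 13.3650 5.4200 2.1050 0.2100] k=[81 60 29 17 7 1 3]
t=8: x=[78.7950 58.9500 30.9950 17.2100 7.4200 1.8400 2.7900] k=[82 62 36 19 3 3 0]
t=9: x=[79.9000 61.3700 36.9450 19.1050 4.6800 2.6850 0.3150] k=[85 59 32 14 1 8 3]
t=10: x=[82.2700 58.8950 32.9450 14.5250 3.1000 6.7400 3.5250] k=[80 62 32 17 1 10 6]
t=11: x=[78.1100 60.7400 33.5750 16.8950 3.6250 8.6350 6.4200] k=[82 66 33 19 0 7 10]
t=12: x=[80.3200 64.2150 34.9950 18.4750 2.7300 6.5800 9.6850] k=[75 60 33 18 6 2 12]
t=13: x=[73.4250 58.7400 34.2600 18.3150 6.8400 3.4700 10.9500] k=[70 57 39 14 9 0 14]
t=14: x=[68.6350 56.4750 38.2650 16.1000 8.5800 2.4150 12.5300] k=[66 61 37 18 12 6 8]
t=15: x=[65.4750 59.0050 37.5250 19.3650 12.0000 6.8400 7.7900] k=[61 58 39 19 14 3 9]
t=16: x=[60.6850 56.3200 38.8950 20.5750 13.3700 4.7850 8.3700] k=[60 61 38 16 16 6 4]
t=17: x=[60.1050 58.4800 38.1050 18.3100 14.9500 6.8400 4.2100] k=[57 60 38 13 12 3 5]
t=18: x=[57.3150 57.3750 37.6850 15.5200 11.1600 4.1550 4.7900] k=[57 54 42 17 16 2 9]
t=19: x=[56.6850 53.0550 40.6350 19.5200 14.6350 4.2050 8.2650] k=[55 48 44 18 10 1 13]
t=20: x=[54.2650 48.3150 41.6900 19.8900 9.8950 3.2050 11.7400] k=[59 43 38 22 9 2 15]
t=21: x=[57.3200 44.1550 36.8450 22.3150 9.6300 4.1000 13.6350] k=[62 43 35 18 12 9 11]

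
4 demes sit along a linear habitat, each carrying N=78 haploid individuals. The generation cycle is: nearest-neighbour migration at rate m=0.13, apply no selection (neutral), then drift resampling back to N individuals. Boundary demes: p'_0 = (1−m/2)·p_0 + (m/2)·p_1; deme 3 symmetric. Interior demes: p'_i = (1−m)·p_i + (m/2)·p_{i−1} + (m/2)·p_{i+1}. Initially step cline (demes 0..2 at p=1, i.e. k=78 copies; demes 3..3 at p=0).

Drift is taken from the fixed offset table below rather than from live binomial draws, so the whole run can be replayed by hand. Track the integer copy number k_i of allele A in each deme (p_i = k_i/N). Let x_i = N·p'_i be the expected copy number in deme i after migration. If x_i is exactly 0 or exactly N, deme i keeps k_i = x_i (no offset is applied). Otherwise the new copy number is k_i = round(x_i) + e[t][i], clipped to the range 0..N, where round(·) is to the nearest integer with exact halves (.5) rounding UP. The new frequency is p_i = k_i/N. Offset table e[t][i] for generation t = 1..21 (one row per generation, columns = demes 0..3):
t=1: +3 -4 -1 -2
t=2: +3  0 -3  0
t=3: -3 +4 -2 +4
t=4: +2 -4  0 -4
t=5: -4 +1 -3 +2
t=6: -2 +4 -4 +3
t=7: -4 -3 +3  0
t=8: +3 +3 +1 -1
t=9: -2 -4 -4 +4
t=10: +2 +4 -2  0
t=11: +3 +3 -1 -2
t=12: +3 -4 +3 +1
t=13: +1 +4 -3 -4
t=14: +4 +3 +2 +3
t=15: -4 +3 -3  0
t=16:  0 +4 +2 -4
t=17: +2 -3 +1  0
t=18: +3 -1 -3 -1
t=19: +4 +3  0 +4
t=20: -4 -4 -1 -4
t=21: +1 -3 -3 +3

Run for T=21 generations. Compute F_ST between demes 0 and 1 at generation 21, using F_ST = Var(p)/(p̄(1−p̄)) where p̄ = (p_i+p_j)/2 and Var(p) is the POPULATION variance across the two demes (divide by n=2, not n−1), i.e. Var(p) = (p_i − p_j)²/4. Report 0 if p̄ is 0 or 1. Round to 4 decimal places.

t=0: k=[78 78 78 0]
t=1: x=[78.0000 78.0000 72.9300 5.0700] k=[78 78 72 3]
t=2: x=[78.0000 77.6100 67.9050 7.4850] k=[78 78 65 7]
t=3: x=[78.0000 77.1550 62.0750 10.7700] k=[78 78 60 15]
t=4: x=[78.0000 76.8300 58.2450 17.9250] k=[78 73 58 14]
t=5: x=[77.6750 72.3500 56.1150 16.8600] k=[74 73 53 19]
t=6: x=[73.9350 71.7650 52.0900 21.2100] k=[72 76 48 24]
t=7: x=[72.2600 73.9200 48.2600 25.5600] k=[68 71 51 26]
t=8: x=[68.1950 69.5050 50.6750 27.6250] k=[71 73 52 27]
t=9: x=[71.1300 71.5050 51.7400 28.6250] k=[69 68 48 33]
t=10: x=[68.9350 66.7650 48.3250 33.9750] k=[71 71 46 34]
t=11: x=[71.0000 69.3750 46.8450 34.7800] k=[74 72 46 33]
t=12: x=[73.8700 70.4400 46.8450 33.8450] k=[77 66 50 35]
t=13: x=[76.2850 65.6750 50.0650 35.9750] k=[77 70 47 32]
t=14: x=[76.5450 68.9600 47.5200 32.9750] k=[78 72 50 36]
t=15: x=[77.6100 70.9600 50.5200 36.9100] k=[74 74 48 37]
t=16: x=[74.0000 72.3100 48.9750 37.7150] k=[74 76 51 34]
t=17: x=[74.1300 74.2450 51.5200 35.1050] k=[76 71 53 35]
t=18: x=[75.6750 70.1550 53.0000 36.1700] k=[78 69 50 35]
t=19: x=[77.4150 68.3500 50.2600 35.9750] k=[78 71 50 40]
t=20: x=[77.5450 70.0900 50.7150 40.6500] k=[74 66 50 37]
t=21: x=[73.4800 65.4800 50.1950 37.8450] k=[74 62 47 41]

0.0529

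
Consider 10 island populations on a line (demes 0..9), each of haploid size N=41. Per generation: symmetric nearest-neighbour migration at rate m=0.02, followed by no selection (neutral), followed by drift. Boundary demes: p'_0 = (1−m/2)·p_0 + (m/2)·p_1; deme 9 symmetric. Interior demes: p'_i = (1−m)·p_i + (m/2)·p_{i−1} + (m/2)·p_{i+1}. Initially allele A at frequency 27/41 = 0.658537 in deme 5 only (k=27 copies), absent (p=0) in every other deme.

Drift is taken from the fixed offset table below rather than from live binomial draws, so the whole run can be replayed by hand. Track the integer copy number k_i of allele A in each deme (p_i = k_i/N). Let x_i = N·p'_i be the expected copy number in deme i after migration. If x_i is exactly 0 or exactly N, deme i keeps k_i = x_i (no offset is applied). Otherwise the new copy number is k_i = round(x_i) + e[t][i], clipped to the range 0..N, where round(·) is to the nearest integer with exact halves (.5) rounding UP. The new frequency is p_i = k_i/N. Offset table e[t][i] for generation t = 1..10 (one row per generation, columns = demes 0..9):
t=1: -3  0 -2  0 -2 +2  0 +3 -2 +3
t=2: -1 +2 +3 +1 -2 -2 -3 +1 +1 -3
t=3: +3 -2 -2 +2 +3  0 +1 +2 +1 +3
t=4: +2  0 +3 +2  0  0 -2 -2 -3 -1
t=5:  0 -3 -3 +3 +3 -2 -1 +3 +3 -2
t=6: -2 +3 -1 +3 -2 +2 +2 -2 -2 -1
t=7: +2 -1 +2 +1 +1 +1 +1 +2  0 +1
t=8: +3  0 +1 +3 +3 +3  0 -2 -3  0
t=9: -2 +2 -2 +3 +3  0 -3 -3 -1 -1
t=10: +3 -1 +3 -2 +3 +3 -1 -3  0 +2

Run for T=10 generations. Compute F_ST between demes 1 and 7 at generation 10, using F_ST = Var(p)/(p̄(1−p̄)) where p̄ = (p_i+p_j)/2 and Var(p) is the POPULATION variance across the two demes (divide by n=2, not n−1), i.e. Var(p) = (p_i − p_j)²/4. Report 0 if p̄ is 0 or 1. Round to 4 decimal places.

0.0123

t=0: k=[0 0 0 0 0 27 0 0 0 0]
t=1: x=[0.0000 0.0000 0.0000 0.0000 0.2700 26.4600 0.2700 0.0000 0.0000 0.0000] k=[0 0 0 0 0 28 0 0 0 0]
t=2: x=[0.0000 0.0000 0.0000 0.0000 0.2800 27.4400 0.2800 0.0000 0.0000 0.0000] k=[0 0 0 0 0 25 0 0 0 0]
t=3: x=[0.0000 0.0000 0.0000 0.0000 0.2500 24.5000 0.2500 0.0000 0.0000 0.0000] k=[0 0 0 0 3 25 1 0 0 0]
t=4: x=[0.0000 0.0000 0.0000 0.0300 3.1900 24.5400 1.2300 0.0100 0.0000 0.0000] k=[0 0 0 2 3 25 0 0 0 0]
t=5: x=[0.0000 0.0000 0.0200 1.9900 3.2100 24.5300 0.2500 0.0000 0.0000 0.0000] k=[0 0 0 5 6 23 0 0 0 0]
t=6: x=[0.0000 0.0000 0.0500 4.9600 6.1600 22.6000 0.2300 0.0000 0.0000 0.0000] k=[0 0 0 8 4 25 2 0 0 0]
t=7: x=[0.0000 0.0000 0.0800 7.8800 4.2500 24.5600 2.2100 0.0200 0.0000 0.0000] k=[0 0 2 9 5 26 3 2 0 0]
t=8: x=[0.0000 0.0200 2.0500 8.8900 5.2500 25.5600 3.2200 1.9900 0.0200 0.0000] k=[0 0 3 12 8 29 3 0 0 0]
t=9: x=[0.0000 0.0300 3.0600 11.8700 8.2500 28.5300 3.2300 0.0300 0.0000 0.0000] k=[0 2 1 15 11 29 0 0 0 0]
t=10: x=[0.0200 1.9700 1.1500 14.8200 11.2200 28.5300 0.2900 0.0000 0.0000 0.0000] k=[3 1 4 13 14 32 0 0 0 0]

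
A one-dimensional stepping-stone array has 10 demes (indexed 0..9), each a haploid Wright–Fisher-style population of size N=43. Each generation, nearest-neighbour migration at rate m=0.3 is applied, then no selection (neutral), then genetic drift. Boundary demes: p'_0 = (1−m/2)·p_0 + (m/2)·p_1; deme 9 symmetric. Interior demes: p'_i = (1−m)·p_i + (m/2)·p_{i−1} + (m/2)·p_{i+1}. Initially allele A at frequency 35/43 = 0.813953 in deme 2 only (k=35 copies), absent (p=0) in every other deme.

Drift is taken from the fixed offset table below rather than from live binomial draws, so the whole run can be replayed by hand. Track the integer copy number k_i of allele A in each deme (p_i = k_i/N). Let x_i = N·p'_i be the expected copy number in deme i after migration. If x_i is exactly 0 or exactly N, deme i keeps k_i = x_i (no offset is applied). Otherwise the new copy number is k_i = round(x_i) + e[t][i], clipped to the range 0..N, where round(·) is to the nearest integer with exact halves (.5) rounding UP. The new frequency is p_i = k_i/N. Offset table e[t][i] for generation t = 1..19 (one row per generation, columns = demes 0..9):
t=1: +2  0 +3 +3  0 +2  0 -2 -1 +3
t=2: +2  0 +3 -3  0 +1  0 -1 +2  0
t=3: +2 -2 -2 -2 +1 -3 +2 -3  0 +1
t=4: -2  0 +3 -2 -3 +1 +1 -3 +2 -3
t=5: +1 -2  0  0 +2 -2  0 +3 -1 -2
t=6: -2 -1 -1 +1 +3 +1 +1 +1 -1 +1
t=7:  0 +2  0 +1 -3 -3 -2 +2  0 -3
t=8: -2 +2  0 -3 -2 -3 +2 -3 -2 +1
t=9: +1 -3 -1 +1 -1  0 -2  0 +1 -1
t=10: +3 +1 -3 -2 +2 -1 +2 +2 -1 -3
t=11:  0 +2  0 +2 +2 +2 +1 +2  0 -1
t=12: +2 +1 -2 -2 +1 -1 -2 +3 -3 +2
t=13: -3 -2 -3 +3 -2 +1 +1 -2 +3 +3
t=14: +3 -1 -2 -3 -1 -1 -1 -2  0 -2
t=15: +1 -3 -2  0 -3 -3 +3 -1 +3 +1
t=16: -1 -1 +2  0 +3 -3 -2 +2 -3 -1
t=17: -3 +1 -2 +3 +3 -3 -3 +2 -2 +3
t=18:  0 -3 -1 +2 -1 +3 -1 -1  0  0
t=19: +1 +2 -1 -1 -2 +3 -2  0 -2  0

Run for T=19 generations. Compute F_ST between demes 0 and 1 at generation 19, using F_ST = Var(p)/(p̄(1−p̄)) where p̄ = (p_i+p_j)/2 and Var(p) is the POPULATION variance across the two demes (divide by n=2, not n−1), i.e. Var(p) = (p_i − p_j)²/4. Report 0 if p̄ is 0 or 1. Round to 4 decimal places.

t=0: k=[0 0 35 0 0 0 0 0 0 0]
t=1: x=[0.0000 5.2500 24.5000 5.2500 0.0000 0.0000 0.0000 0.0000 0.0000 0.0000] k=[0 5 28 8 0 0 0 0 0 0]
t=2: x=[0.7500 7.7000 21.5500 9.8000 1.2000 0.0000 0.0000 0.0000 0.0000 0.0000] k=[3 8 25 7 1 0 0 0 0 0]
t=3: x=[3.7500 9.8000 19.7500 8.8000 1.7500 0.1500 0.0000 0.0000 0.0000 0.0000] k=[6 8 18 7 3 0 0 0 0 0]
t=4: x=[6.3000 9.2000 14.8500 8.0500 3.1500 0.4500 0.0000 0.0000 0.0000 0.0000] k=[4 9 18 6 0 1 0 0 0 0]
t=5: x=[4.7500 9.6000 14.8500 6.9000 1.0500 0.7000 0.1500 0.0000 0.0000 0.0000] k=[6 8 15 7 3 0 0 0 0 0]
t=6: x=[6.3000 8.7500 12.7500 7.6000 3.1500 0.4500 0.0000 0.0000 0.0000 0.0000] k=[4 8 12 9 6 1 0 0 0 0]
t=7: x=[4.6000 8.0000 10.9500 9.0000 5.7000 1.6000 0.1500 0.0000 0.0000 0.0000] k=[5 10 11 10 3 0 0 0 0 0]
t=8: x=[5.7500 9.4000 10.7000 9.1000 3.6000 0.4500 0.0000 0.0000 0.0000 0.0000] k=[4 11 11 6 2 0 0 0 0 0]
t=9: x=[5.0500 9.9500 10.2500 6.1500 2.3000 0.3000 0.0000 0.0000 0.0000 0.0000] k=[6 7 9 7 1 0 0 0 0 0]
t=10: x=[6.1500 7.1500 8.4000 6.4000 1.7500 0.1500 0.0000 0.0000 0.0000 0.0000] k=[9 8 5 4 4 0 0 0 0 0]
t=11: x=[8.8500 7.7000 5.3000 4.1500 3.4000 0.6000 0.0000 0.0000 0.0000 0.0000] k=[9 10 5 6 5 3 0 0 0 0]
t=12: x=[9.1500 9.1000 5.9000 5.7000 4.8500 2.8500 0.4500 0.0000 0.0000 0.0000] k=[11 10 4 4 6 2 0 0 0 0]
t=13: x=[10.8500 9.2500 4.9000 4.3000 5.1000 2.3000 0.3000 0.0000 0.0000 0.0000] k=[8 7 2 7 3 3 1 0 0 0]
t=14: x=[7.8500 6.4000 3.5000 5.6500 3.6000 2.7000 1.1500 0.1500 0.0000 0.0000] k=[11 5 2 3 3 2 0 0 0 0]
t=15: x=[10.1000 5.4500 2.6000 2.8500 2.8500 1.8500 0.3000 0.0000 0.0000 0.0000] k=[11 2 1 3 0 0 3 0 0 0]
t=16: x=[9.6500 3.2000 1.4500 2.2500 0.4500 0.4500 2.1000 0.4500 0.0000 0.0000] k=[9 2 3 2 3 0 0 2 0 0]
t=17: x=[7.9500 3.2000 2.7000 2.3000 2.4000 0.4500 0.3000 1.4000 0.3000 0.0000] k=[5 4 1 5 5 0 0 3 0 0]
t=18: x=[4.8500 3.7000 2.0500 4.4000 4.2500 0.7500 0.4500 2.1000 0.4500 0.0000] k=[5 1 1 6 3 4 0 1 0 0]
t=19: x=[4.4000 1.6000 1.7500 4.8000 3.6000 3.2500 0.7500 0.7000 0.1500 0.0000] k=[5 4 1 4 2 6 0 1 0 0]

0.0014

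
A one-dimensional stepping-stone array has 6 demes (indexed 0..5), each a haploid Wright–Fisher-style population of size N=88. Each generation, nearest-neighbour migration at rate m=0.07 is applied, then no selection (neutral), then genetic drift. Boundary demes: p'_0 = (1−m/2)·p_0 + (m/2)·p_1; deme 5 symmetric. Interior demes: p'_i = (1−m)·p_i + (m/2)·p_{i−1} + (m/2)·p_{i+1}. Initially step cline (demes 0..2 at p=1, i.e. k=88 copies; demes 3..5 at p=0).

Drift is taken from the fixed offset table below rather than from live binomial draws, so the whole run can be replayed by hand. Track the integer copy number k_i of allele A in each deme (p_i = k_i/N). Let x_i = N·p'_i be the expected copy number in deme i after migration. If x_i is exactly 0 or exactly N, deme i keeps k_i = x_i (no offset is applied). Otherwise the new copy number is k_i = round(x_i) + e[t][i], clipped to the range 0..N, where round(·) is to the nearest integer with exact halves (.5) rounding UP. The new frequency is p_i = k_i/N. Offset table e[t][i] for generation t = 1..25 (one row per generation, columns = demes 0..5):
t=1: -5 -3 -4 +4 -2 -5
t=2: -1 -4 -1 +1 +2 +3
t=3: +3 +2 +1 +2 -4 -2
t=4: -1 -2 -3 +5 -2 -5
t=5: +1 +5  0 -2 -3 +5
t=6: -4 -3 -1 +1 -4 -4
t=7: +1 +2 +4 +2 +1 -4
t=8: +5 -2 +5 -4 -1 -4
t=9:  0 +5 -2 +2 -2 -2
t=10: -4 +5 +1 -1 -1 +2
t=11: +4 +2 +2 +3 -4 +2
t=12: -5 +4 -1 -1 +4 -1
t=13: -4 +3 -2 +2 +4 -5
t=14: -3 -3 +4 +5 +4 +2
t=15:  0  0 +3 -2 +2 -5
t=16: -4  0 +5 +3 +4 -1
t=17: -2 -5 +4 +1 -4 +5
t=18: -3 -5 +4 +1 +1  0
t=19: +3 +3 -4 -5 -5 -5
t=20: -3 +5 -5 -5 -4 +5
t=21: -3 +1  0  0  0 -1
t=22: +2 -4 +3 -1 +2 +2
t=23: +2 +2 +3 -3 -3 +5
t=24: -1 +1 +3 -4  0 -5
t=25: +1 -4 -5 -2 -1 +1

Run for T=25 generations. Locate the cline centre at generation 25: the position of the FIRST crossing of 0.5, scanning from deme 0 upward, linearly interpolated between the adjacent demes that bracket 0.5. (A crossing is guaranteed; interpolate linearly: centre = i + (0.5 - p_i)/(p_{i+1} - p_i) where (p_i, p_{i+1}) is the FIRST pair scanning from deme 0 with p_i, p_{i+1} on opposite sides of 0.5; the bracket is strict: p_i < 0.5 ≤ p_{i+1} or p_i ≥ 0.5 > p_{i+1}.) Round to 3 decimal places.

t=0: k=[88 88 88 0 0 0]
t=1: x=[88.0000 88.0000 84.9200 3.0800 0.0000 0.0000] k=[88 88 81 7 0 0]
t=2: x=[88.0000 87.7550 78.6550 9.3450 0.2450 0.0000] k=[88 84 78 10 2 0]
t=3: x=[87.8600 83.9300 75.8300 12.1000 2.2100 0.0700] k=[88 86 77 14 0 0]
t=4: x=[87.9300 85.7550 75.1100 15.7150 0.4900 0.0000] k=[87 84 72 21 0 0]
t=5: x=[86.8950 83.6850 70.6350 22.0500 0.7350 0.0000] k=[88 88 71 20 0 0]
t=6: x=[88.0000 87.4050 69.8100 21.0850 0.7000 0.0000] k=[88 84 69 22 0 0]
t=7: x=[87.8600 83.6150 67.8800 22.8750 0.7700 0.0000] k=[88 86 72 25 2 0]
t=8: x=[87.9300 85.5800 70.8450 25.8400 2.7350 0.0700] k=[88 84 76 22 2 0]
t=9: x=[87.8600 83.8600 74.3900 23.1900 2.6300 0.0700] k=[88 88 72 25 1 0]
t=10: x=[88.0000 87.4400 70.9150 25.8050 1.8050 0.0350] k=[88 88 72 25 1 2]
t=11: x=[88.0000 87.4400 70.9150 25.8050 1.8750 1.9650] k=[88 88 73 29 0 4]
t=12: x=[88.0000 87.4750 71.9850 29.5250 1.1550 3.8600] k=[88 88 71 29 5 3]
t=13: x=[88.0000 87.4050 70.1250 29.6300 5.7700 3.0700] k=[88 88 68 32 10 0]
t=14: x=[88.0000 87.3000 67.4400 32.4900 10.4200 0.3500] k=[88 84 71 37 14 2]
t=15: x=[87.8600 83.6850 70.2650 37.3850 14.3850 2.4200] k=[88 84 73 35 16 0]
t=16: x=[87.8600 83.7550 72.0550 35.6650 16.1050 0.5600] k=[84 84 77 39 20 0]
t=17: x=[84.0000 83.7550 75.9150 39.6650 19.9650 0.7000] k=[82 79 80 41 16 6]
t=18: x=[81.8950 79.1400 78.6000 41.4900 16.5250 6.3500] k=[79 74 83 42 18 6]
t=19: x=[78.8250 74.4900 81.2500 42.5950 18.4200 6.4200] k=[82 77 77 38 13 1]
t=20: x=[81.8250 77.1750 75.6350 38.4900 13.4550 1.4200] k=[79 82 71 33 9 6]
t=21: x=[79.1050 81.5100 70.0550 33.4900 9.7350 6.1050] k=[76 83 70 33 10 5]
t=22: x=[76.2450 82.3000 69.1600 33.4900 10.6300 5.1750] k=[78 78 72 32 13 7]
t=23: x=[78.0000 77.7900 70.8100 32.7350 13.4550 7.2100] k=[80 80 74 30 10 12]
t=24: x=[80.0000 79.7900 72.6700 30.8400 10.7700 11.9300] k=[79 81 76 27 11 7]
t=25: x=[79.0700 80.7550 74.4600 28.1550 11.4200 7.1400] k=[80 77 69 26 10 8]

2.581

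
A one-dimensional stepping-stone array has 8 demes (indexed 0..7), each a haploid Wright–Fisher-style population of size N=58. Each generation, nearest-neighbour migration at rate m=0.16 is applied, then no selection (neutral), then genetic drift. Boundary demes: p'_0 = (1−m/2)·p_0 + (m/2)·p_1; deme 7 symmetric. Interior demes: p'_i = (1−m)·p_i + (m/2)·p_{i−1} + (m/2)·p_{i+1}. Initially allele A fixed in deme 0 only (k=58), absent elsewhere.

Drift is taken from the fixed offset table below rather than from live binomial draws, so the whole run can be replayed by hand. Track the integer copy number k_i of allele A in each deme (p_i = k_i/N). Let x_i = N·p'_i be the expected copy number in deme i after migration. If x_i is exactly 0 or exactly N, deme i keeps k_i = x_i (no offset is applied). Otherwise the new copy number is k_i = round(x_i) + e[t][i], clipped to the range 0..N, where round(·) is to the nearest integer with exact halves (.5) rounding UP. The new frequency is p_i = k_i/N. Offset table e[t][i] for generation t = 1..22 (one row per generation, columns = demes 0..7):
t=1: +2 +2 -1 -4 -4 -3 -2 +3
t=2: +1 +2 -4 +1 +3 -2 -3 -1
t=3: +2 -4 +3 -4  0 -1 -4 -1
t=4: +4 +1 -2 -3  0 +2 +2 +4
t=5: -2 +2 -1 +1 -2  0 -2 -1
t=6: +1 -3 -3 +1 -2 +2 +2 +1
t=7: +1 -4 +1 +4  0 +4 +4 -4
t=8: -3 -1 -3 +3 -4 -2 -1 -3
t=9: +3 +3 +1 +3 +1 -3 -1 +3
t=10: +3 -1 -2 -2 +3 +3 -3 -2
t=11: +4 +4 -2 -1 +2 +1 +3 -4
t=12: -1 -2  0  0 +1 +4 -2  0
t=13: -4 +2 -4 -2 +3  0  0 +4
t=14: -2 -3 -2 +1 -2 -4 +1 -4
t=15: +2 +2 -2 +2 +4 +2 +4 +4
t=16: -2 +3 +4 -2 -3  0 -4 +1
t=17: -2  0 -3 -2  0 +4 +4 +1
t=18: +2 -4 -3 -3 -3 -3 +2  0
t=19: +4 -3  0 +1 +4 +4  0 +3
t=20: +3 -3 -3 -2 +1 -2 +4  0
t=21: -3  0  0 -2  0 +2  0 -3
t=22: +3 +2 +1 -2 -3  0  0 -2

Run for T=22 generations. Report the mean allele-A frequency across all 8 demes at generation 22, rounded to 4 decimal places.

0.1767

t=0: k=[58 0 0 0 0 0 0 0]
t=1: x=[53.3600 4.6400 0.0000 0.0000 0.0000 0.0000 0.0000 0.0000] k=[55 7 0 0 0 0 0 0]
t=2: x=[51.1600 10.2800 0.5600 0.0000 0.0000 0.0000 0.0000 0.0000] k=[52 12 0 0 0 0 0 0]
t=3: x=[48.8000 14.2400 0.9600 0.0000 0.0000 0.0000 0.0000 0.0000] k=[51 10 4 0 0 0 0 0]
t=4: x=[47.7200 12.8000 4.1600 0.3200 0.0000 0.0000 0.0000 0.0000] k=[52 14 2 0 0 0 0 0]
t=5: x=[48.9600 16.0800 2.8000 0.1600 0.0000 0.0000 0.0000 0.0000] k=[47 18 2 1 0 0 0 0]
t=6: x=[44.6800 19.0400 3.2000 1.0000 0.0800 0.0000 0.0000 0.0000] k=[46 16 0 2 0 0 0 0]
t=7: x=[43.6000 17.1200 1.4400 1.6800 0.1600 0.0000 0.0000 0.0000] k=[45 13 2 6 0 0 0 0]
t=8: x=[42.4400 14.6800 3.2000 5.2000 0.4800 0.0000 0.0000 0.0000] k=[39 14 0 8 0 0 0 0]
t=9: x=[37.0000 14.8800 1.7600 6.7200 0.6400 0.0000 0.0000 0.0000] k=[40 18 3 10 2 0 0 0]
t=10: x=[38.2400 18.5600 4.7600 8.8000 2.4800 0.1600 0.0000 0.0000] k=[41 18 3 7 5 3 0 0]
t=11: x=[39.1600 18.6400 4.5200 6.5200 5.0000 2.9200 0.2400 0.0000] k=[43 23 3 6 7 4 3 0]
t=12: x=[41.4000 23.0000 4.8400 5.8400 6.6800 4.1600 2.8400 0.2400] k=[40 21 5 6 8 8 1 0]
t=13: x=[38.4800 21.2400 6.3600 6.0800 7.8400 7.4400 1.4800 0.0800] k=[34 23 2 4 11 7 1 4]
t=14: x=[33.1200 22.2000 3.8400 4.4000 10.1200 6.8400 1.7200 3.7600] k=[31 19 2 5 8 3 3 0]
t=15: x=[30.0400 18.6000 3.6000 5.0000 7.3600 3.4000 2.7600 0.2400] k=[32 21 2 7 11 5 7 4]
t=16: x=[31.1200 20.3600 3.9200 6.9200 10.2000 5.6400 6.6000 4.2400] k=[29 23 8 5 7 6 3 5]
t=17: x=[28.5200 22.2800 8.9600 5.4000 6.7600 5.8400 3.4000 4.8400] k=[27 22 6 3 7 10 7 6]
t=18: x=[26.6000 21.1200 7.0400 3.5600 6.9200 9.5200 7.1600 6.0800] k=[29 17 4 1 4 7 9 6]
t=19: x=[28.0400 16.9200 4.8000 1.4800 4.0000 6.9200 8.6000 6.2400] k=[32 14 5 2 8 11 9 9]
t=20: x=[30.5600 14.7200 5.4800 2.7200 7.7600 10.6000 9.1600 9.0000] k=[34 12 2 1 9 9 13 9]
t=21: x=[32.2400 12.9600 2.7200 1.7200 8.3600 9.3200 12.3600 9.3200] k=[29 13 3 0 8 11 12 6]
t=22: x=[27.7200 13.4800 3.5600 0.8800 7.6000 10.8400 11.4400 6.4800] k=[31 15 5 0 5 11 11 4]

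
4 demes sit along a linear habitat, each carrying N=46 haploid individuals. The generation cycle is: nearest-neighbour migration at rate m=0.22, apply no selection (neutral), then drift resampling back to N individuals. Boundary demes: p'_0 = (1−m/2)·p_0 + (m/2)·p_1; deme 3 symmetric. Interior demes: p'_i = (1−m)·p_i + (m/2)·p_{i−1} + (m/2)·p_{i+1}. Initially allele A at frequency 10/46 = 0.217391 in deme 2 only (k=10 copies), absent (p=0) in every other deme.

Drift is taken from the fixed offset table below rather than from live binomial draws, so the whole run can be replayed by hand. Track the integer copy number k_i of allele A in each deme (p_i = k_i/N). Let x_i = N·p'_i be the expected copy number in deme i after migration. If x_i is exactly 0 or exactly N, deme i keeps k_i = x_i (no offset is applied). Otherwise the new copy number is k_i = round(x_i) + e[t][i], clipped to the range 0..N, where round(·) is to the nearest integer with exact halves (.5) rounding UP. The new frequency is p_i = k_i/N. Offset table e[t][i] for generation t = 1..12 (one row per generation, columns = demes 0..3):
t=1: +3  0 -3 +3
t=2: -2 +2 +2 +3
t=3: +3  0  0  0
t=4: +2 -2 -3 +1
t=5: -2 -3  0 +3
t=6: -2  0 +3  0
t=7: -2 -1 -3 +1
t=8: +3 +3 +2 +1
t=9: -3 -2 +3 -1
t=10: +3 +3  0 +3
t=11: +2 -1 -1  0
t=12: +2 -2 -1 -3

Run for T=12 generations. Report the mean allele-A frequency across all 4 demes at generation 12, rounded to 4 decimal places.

0.1304

t=0: k=[0 0 10 0]
t=1: x=[0.0000 1.1000 7.8000 1.1000] k=[0 1 5 4]
t=2: x=[0.1100 1.3300 4.4500 4.1100] k=[0 3 6 7]
t=3: x=[0.3300 3.0000 5.7800 6.8900] k=[3 3 6 7]
t=4: x=[3.0000 3.3300 5.7800 6.8900] k=[5 1 3 8]
t=5: x=[4.5600 1.6600 3.3300 7.4500] k=[3 0 3 10]
t=6: x=[2.6700 0.6600 3.4400 9.2300] k=[1 1 6 9]
t=7: x=[1.0000 1.5500 5.7800 8.6700] k=[0 1 3 10]
t=8: x=[0.1100 1.1100 3.5500 9.2300] k=[3 4 6 10]
t=9: x=[3.1100 4.1100 6.2200 9.5600] k=[0 2 9 9]
t=10: x=[0.2200 2.5500 8.2300 9.0000] k=[3 6 8 12]
t=11: x=[3.3300 5.8900 8.2200 11.5600] k=[5 5 7 12]
t=12: x=[5.0000 5.2200 7.3300 11.4500] k=[7 3 6 8]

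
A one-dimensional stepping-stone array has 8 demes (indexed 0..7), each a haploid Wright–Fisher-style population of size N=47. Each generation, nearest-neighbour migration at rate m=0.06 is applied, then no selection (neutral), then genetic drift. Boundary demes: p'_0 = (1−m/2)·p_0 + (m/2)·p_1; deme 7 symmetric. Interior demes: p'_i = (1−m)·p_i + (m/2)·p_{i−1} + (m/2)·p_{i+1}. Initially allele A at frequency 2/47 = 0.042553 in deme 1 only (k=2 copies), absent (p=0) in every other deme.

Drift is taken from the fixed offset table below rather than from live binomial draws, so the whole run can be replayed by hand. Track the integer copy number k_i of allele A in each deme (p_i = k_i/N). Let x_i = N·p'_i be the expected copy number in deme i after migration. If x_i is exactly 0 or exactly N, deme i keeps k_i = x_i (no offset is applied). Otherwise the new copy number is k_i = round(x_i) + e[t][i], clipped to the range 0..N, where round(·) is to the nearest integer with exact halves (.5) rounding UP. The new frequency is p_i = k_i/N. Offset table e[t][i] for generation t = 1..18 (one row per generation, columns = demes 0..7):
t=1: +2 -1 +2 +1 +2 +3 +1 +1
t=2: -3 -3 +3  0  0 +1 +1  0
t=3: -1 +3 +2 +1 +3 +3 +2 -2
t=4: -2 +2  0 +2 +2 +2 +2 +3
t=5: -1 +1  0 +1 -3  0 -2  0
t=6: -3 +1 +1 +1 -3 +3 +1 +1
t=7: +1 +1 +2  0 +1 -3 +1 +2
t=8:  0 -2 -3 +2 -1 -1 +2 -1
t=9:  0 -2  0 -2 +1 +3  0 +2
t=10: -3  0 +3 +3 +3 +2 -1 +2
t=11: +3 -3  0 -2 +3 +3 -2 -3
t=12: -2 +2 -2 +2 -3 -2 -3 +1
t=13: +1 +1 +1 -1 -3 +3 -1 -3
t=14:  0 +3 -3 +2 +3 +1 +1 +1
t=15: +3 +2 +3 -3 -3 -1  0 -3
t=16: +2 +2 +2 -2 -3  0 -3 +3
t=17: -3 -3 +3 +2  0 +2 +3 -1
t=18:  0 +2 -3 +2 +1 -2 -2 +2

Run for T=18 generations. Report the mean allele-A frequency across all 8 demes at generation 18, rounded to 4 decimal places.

0.1197

t=0: k=[0 2 0 0 0 0 0 0]
t=1: x=[0.0600 1.8800 0.0600 0.0000 0.0000 0.0000 0.0000 0.0000] k=[2 1 2 0 0 0 0 0]
t=2: x=[1.9700 1.0600 1.9100 0.0600 0.0000 0.0000 0.0000 0.0000] k=[0 0 5 0 0 0 0 0]
t=3: x=[0.0000 0.1500 4.7000 0.1500 0.0000 0.0000 0.0000 0.0000] k=[0 3 7 1 0 0 0 0]
t=4: x=[0.0900 3.0300 6.7000 1.1500 0.0300 0.0000 0.0000 0.0000] k=[0 5 7 3 2 0 0 0]
t=5: x=[0.1500 4.9100 6.8200 3.0900 1.9700 0.0600 0.0000 0.0000] k=[0 6 7 4 0 0 0 0]
t=6: x=[0.1800 5.8500 6.8800 3.9700 0.1200 0.0000 0.0000 0.0000] k=[0 7 8 5 0 0 0 0]
t=7: x=[0.2100 6.8200 7.8800 4.9400 0.1500 0.0000 0.0000 0.0000] k=[1 8 10 5 1 0 0 0]
t=8: x=[1.2100 7.8500 9.7900 5.0300 1.0900 0.0300 0.0000 0.0000] k=[1 6 7 7 0 0 0 0]
t=9: x=[1.1500 5.8800 6.9700 6.7900 0.2100 0.0000 0.0000 0.0000] k=[1 4 7 5 1 0 0 0]
t=10: x=[1.0900 4.0000 6.8500 4.9400 1.0900 0.0300 0.0000 0.0000] k=[0 4 10 8 4 2 0 0]
t=11: x=[0.1200 4.0600 9.7600 7.9400 4.0600 2.0000 0.0600 0.0000] k=[3 1 10 6 7 5 0 0]
t=12: x=[2.9400 1.3300 9.6100 6.1500 6.9100 4.9100 0.1500 0.0000] k=[1 3 8 8 4 3 0 0]
t=13: x=[1.0600 3.0900 7.8500 7.8800 4.0900 2.9400 0.0900 0.0000] k=[2 4 9 7 1 6 0 0]
t=14: x=[2.0600 4.0900 8.7900 6.8800 1.3300 5.6700 0.1800 0.0000] k=[2 7 6 9 4 7 1 0]
t=15: x=[2.1500 6.8200 6.1200 8.7600 4.2400 6.7300 1.1500 0.0300] k=[5 9 9 6 1 6 1 0]
t=16: x=[5.1200 8.8800 8.9100 5.9400 1.3000 5.7000 1.1200 0.0300] k=[7 11 11 4 0 6 0 3]
t=17: x=[7.1200 10.8800 10.7900 4.0900 0.3000 5.6400 0.2700 2.9100] k=[4 8 14 6 0 8 3 2]
t=18: x=[4.1200 8.0600 13.5800 6.0600 0.4200 7.6100 3.1200 2.0300] k=[4 10 11 8 1 6 1 4]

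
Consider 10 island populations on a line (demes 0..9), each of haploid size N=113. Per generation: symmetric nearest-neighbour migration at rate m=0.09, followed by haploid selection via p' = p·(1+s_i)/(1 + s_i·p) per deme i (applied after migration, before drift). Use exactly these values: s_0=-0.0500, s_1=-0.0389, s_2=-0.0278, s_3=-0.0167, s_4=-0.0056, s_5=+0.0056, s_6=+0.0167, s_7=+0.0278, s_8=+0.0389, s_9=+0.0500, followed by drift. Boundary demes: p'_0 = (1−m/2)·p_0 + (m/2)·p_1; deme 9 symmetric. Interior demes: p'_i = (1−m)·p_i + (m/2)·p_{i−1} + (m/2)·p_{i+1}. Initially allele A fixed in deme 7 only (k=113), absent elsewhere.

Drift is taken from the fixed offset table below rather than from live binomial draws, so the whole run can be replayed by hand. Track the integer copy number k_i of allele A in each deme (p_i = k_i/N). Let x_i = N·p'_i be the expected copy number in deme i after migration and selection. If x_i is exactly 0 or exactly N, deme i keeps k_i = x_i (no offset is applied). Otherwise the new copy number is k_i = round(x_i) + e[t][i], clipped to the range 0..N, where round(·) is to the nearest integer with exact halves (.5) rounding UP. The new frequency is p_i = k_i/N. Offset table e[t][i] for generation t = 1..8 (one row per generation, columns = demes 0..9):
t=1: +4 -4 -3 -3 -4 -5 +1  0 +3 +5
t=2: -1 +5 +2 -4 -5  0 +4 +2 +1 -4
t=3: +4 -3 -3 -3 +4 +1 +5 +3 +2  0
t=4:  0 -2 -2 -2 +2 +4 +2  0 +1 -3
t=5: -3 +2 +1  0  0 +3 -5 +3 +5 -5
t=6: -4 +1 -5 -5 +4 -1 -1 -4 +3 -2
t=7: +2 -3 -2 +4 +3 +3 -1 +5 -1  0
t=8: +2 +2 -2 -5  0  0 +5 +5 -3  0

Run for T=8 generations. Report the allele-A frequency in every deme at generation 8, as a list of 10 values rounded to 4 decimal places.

t=0: k=[0 0 0 0 0 0 0 113 0 0]
t=1: x=[0.0000 0.0000 0.0000 0.0000 0.0000 0.0000 5.1660 103.0809 5.2736 0.0000] k=[0 0 0 0 0 0 6 103 8 0]
t=2: x=[0.0000 0.0000 0.0000 0.0000 0.0000 0.2715 10.2483 94.7829 12.3279 0.3779] k=[0 0 0 0 0 0 14 97 13 0]
t=3: x=[0.0000 0.0000 0.0000 0.0000 0.0000 0.6335 17.3468 89.9915 16.7317 0.6141] k=[0 0 0 0 0 2 22 93 19 1]
t=4: x=[0.0000 0.0000 0.0000 0.0000 0.0895 2.8253 24.6124 87.0275 22.1927 1.8990] k=[0 0 0 0 2 7 27 87 23 0]
t=5: x=[0.0000 0.0000 0.0000 0.0885 2.1233 7.7150 29.1569 82.0401 25.5926 1.0863] k=[0 0 0 0 2 11 24 85 31 0]
t=6: x=[0.0000 0.0000 0.0000 0.0885 2.3023 11.2364 26.4944 80.4640 32.9181 1.4638] k=[0 0 0 0 6 10 25 76 36 0]
t=7: x=[0.0000 0.0000 0.0000 0.2655 5.8786 10.5483 26.9585 72.6193 37.1250 1.6998] k=[0 0 0 4 9 14 26 78 36 2]
t=8: x=[0.0000 0.0000 0.1750 3.9798 8.9536 14.3850 28.1486 74.4693 37.3074 3.7007] k=[0 0 0 0 9 14 33 79 34 4]

[0.0000, 0.0000, 0.0000, 0.0000, 0.0796, 0.1239, 0.2920, 0.6991, 0.3009, 0.0354]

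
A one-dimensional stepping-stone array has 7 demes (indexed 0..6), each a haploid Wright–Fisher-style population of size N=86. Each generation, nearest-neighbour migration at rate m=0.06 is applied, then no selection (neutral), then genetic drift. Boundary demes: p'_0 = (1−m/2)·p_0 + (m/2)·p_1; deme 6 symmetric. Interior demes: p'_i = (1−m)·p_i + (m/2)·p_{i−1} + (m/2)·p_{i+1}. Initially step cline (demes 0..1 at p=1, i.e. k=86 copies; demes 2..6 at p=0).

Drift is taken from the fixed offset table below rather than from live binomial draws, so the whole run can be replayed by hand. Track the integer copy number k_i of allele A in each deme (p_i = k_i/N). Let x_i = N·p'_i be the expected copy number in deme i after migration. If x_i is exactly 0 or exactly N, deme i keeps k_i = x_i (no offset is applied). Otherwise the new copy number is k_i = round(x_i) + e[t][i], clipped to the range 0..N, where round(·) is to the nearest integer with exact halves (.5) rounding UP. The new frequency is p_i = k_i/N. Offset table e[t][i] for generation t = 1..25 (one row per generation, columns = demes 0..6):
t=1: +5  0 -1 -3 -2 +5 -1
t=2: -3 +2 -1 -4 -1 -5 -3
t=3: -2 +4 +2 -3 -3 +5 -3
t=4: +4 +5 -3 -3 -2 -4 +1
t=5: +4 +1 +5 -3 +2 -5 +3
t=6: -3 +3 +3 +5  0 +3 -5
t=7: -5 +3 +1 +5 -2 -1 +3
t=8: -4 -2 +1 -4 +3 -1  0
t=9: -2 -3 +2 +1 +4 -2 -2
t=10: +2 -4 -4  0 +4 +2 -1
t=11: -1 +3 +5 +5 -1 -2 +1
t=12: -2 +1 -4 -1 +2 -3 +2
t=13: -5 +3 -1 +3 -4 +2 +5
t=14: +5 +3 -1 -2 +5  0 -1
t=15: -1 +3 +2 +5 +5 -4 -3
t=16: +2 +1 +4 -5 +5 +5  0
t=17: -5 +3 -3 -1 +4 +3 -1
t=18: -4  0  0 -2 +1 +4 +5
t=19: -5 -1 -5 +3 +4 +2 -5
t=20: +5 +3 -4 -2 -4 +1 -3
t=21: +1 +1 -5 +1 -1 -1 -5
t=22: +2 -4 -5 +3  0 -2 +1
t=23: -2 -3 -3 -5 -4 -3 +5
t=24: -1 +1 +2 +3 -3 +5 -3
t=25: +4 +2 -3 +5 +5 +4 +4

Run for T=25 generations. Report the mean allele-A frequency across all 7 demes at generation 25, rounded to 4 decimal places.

t=0: k=[86 86 0 0 0 0 0]
t=1: x=[86.0000 83.4200 2.5800 0.0000 0.0000 0.0000 0.0000] k=[86 83 2 0 0 0 0]
t=2: x=[85.9100 80.6600 4.3700 0.0600 0.0000 0.0000 0.0000] k=[83 83 3 0 0 0 0]
t=3: x=[83.0000 80.6000 5.3100 0.0900 0.0000 0.0000 0.0000] k=[81 85 7 0 0 0 0]
t=4: x=[81.1200 82.5400 9.1300 0.2100 0.0000 0.0000 0.0000] k=[85 86 6 0 0 0 0]
t=5: x=[85.0300 83.5700 8.2200 0.1800 0.0000 0.0000 0.0000] k=[86 85 13 0 0 0 0]
t=6: x=[85.9700 82.8700 14.7700 0.3900 0.0000 0.0000 0.0000] k=[83 86 18 5 0 0 0]
t=7: x=[83.0900 83.8700 19.6500 5.2400 0.1500 0.0000 0.0000] k=[78 86 21 10 0 0 0]
t=8: x=[78.2400 83.8100 22.6200 10.0300 0.3000 0.0000 0.0000] k=[74 82 24 6 3 0 0]
t=9: x=[74.2400 80.0200 25.2000 6.4500 3.0000 0.0900 0.0000] k=[72 77 27 7 7 0 0]
t=10: x=[72.1500 75.3500 27.9000 7.6000 6.7900 0.2100 0.0000] k=[74 71 24 8 11 2 0]
t=11: x=[73.9100 69.6800 24.9300 8.5700 10.6400 2.2100 0.0600] k=[73 73 30 14 10 0 1]
t=12: x=[73.0000 71.7100 30.8100 14.3600 9.8200 0.3300 0.9700] k=[71 73 27 13 12 0 3]
t=13: x=[71.0600 71.5600 27.9600 13.3900 11.6700 0.4500 2.9100] k=[66 75 27 16 8 2 8]
t=14: x=[66.2700 73.2900 28.1100 16.0900 8.0600 2.3600 7.8200] k=[71 76 27 14 13 2 7]
t=15: x=[71.1500 74.3800 28.0800 14.3600 12.7000 2.4800 6.8500] k=[70 77 30 19 18 0 4]
t=16: x=[70.2100 75.3800 31.0800 19.3000 17.4900 0.6600 3.8800] k=[72 76 35 14 22 6 4]
t=17: x=[72.1200 74.6500 35.6000 14.8700 21.2800 6.4200 4.0600] k=[67 78 33 14 25 9 3]
t=18: x=[67.3300 76.3200 33.7800 14.9000 24.1900 9.3000 3.1800] k=[63 76 34 13 25 13 8]
t=19: x=[63.3900 74.3500 34.6300 13.9900 24.2800 13.2100 8.1500] k=[58 73 30 17 28 15 3]
t=20: x=[58.4500 71.2600 30.9000 17.7200 27.2800 15.0300 3.3600] k=[63 74 27 16 23 16 0]
t=21: x=[63.3300 72.2600 28.0800 16.5400 22.5800 15.7300 0.4800] k=[64 73 23 18 22 15 0]
t=22: x=[64.2700 71.2300 24.3500 18.2700 21.6700 14.7600 0.4500] k=[66 67 19 21 22 13 1]
t=23: x=[66.0300 65.5300 20.5000 20.9700 21.7000 12.9100 1.3600] k=[64 63 18 16 18 10 6]
t=24: x=[63.9700 61.6800 19.2900 16.1200 17.7000 10.1200 6.1200] k=[63 63 21 19 15 15 3]
t=25: x=[63.0000 61.7400 22.2000 18.9400 15.1200 14.6400 3.3600] k=[67 64 19 24 20 19 7]

0.3654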